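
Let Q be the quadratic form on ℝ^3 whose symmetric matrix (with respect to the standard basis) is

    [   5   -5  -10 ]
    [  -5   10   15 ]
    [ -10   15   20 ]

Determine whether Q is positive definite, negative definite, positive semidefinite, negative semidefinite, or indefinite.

Congruent diagonalization of A (simultaneous row and column reduction) yields pivots 5, 5, -5.
So there are 2 positive, 1 negative pivots.
Hence Q is indefinite.

indefinite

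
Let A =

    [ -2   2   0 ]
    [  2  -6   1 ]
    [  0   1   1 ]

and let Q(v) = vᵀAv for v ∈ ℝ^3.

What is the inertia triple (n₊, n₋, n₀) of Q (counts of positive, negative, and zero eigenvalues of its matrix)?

Applying the same elementary operations to the rows and columns of A produces a congruent diagonal matrix with entries -2, -4, 5/4.
That gives 1 positive, 2 negative pivots.

(1, 2, 0)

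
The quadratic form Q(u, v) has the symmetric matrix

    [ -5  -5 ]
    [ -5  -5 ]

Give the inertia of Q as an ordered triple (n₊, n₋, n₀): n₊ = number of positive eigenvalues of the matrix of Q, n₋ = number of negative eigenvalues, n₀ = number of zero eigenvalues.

(0, 1, 1)

Applying the same elementary operations to the rows and columns of A produces a congruent diagonal matrix with entries -5, 0.
So there are 1 negative, 1 zero pivots.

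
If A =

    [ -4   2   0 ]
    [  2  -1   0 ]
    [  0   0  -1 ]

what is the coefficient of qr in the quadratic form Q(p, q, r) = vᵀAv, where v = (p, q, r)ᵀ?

0

The coefficient of qr is A[2,3] + A[3,2] = 2·0 = 0.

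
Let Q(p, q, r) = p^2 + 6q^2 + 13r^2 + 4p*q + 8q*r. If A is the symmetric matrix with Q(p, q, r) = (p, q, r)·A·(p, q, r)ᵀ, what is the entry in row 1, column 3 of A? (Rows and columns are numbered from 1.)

0

The coefficient of p·r in Q is 0. For a symmetric A this equals A[1,3] + A[3,1] = 2·A[1,3].
So A[1,3] = 0/2 = 0.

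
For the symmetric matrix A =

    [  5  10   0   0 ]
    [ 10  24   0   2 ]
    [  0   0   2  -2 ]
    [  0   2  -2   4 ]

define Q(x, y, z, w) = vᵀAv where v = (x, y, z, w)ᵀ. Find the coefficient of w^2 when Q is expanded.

The coefficient of w^2 is the diagonal entry A[4,4] = 4.

4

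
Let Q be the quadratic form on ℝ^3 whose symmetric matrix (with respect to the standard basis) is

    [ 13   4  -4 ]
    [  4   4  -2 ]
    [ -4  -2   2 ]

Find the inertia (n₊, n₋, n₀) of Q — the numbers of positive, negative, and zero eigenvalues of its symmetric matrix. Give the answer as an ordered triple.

(3, 0, 0)

Applying the same elementary operations to the rows and columns of A produces a congruent diagonal matrix with entries 13, 36/13, 5/9.
Counting signs: 3 positive.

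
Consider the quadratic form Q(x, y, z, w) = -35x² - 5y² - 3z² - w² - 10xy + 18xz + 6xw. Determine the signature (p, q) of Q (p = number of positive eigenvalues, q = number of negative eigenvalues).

(1, 3)

The associated matrix is A = [[-35, -5, 9, 3], [-5, -5, 0, 0], [9, 0, -3, 0], [3, 0, 0, -1]].
Congruent diagonalization of A (simultaneous row and column reduction) yields pivots -35, -30/7, -3/10, 2.
So there are 1 positive, 3 negative pivots.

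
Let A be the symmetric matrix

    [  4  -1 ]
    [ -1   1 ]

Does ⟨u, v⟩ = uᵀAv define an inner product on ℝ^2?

yes

Row-reducing A symmetrically gives the diagonal entries 4, 3/4.
That gives 2 positive pivots.
Hence Q is positive definite.
⟨·,·⟩ is an inner product exactly when A is positive definite.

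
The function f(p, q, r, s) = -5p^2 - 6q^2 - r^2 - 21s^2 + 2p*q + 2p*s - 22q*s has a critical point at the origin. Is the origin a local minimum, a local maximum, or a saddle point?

local maximum

The Hessian at the origin is H = [[-10, 2, 0, 2], [2, -12, 0, -22], [0, 0, -2, 0], [2, -22, 0, -42]].
Symmetric row and column elimination reduces H to a congruent diagonal form with pivots -10, -58/5, -2, -40/29.
Counting signs: 4 negative.
H is negative definite, so the origin is a strict local maximum.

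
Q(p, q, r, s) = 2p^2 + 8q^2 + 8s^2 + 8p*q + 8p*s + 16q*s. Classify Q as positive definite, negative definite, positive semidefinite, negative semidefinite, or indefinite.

The associated matrix is A = [[2, 4, 0, 4], [4, 8, 0, 8], [0, 0, 0, 0], [4, 8, 0, 8]].
Symmetric row and column elimination reduces A to a congruent diagonal form with pivots 2, 0, 0, 0.
Counting signs: 1 positive, 3 zero.
Hence Q is positive semidefinite.

positive semidefinite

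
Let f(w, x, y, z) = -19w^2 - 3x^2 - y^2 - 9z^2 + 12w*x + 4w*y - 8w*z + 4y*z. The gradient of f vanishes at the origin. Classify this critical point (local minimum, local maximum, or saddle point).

local maximum

The Hessian at the origin is H = [[-38, 12, 4, -8], [12, -6, 0, 0], [4, 0, -2, 4], [-8, 0, 4, -18]].
Congruent diagonalization of H (simultaneous row and column reduction) yields pivots -38, -42/19, -6/7, -10.
So there are 4 negative pivots.
H is negative definite, so the origin is a strict local maximum.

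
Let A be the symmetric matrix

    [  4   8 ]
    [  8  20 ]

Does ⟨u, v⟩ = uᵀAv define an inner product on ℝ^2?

yes

For the 2×2 matrix [[4, 8], [8, 20]]: det = 4·20 − (8)² = 16, trace = 24.
det > 0 so both eigenvalues share the sign of the trace; trace = 24 > 0 ⇒ both positive.
⟨·,·⟩ is an inner product exactly when A is positive definite.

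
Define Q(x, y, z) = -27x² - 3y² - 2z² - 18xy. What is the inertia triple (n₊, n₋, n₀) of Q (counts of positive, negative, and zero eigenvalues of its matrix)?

(0, 2, 1)

The associated matrix is A = [[-27, -9, 0], [-9, -3, 0], [0, 0, -2]].
Row-reducing A symmetrically gives the diagonal entries -27, 0, -2.
So there are 2 negative, 1 zero pivots.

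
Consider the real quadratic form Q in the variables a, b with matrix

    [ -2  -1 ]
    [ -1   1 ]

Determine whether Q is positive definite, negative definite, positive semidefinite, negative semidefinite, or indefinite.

indefinite

For the 2×2 matrix [[-2, -1], [-1, 1]]: det = -2·1 − (-1)² = -3, trace = -1.
det < 0 so the eigenvalues have opposite signs; the form is indefinite.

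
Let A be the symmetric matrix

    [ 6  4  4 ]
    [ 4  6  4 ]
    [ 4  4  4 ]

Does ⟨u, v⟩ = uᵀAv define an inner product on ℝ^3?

Leading principal minors: Δ_1 = 6, Δ_2 = 20, Δ_3 = 16.
All leading principal minors are positive, so by Sylvester's criterion Q is positive definite.
⟨·,·⟩ is an inner product exactly when A is positive definite.

yes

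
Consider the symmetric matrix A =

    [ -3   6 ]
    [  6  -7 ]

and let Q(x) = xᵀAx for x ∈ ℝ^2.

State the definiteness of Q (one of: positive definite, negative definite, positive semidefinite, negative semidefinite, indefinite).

indefinite

Congruent diagonalization of A (simultaneous row and column reduction) yields pivots -3, 5.
So there are 1 positive, 1 negative pivots.
Hence Q is indefinite.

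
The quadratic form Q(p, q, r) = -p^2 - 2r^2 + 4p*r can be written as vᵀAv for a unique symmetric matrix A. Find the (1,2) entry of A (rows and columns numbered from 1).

0

The coefficient of p·q in Q is 0. For a symmetric A this equals A[1,2] + A[2,1] = 2·A[1,2].
So A[1,2] = 0/2 = 0.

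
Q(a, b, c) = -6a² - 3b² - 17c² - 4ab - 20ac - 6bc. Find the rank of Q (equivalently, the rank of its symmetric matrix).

The symmetric matrix is A = [[-6, -2, -10], [-2, -3, -3], [-10, -3, -17]].
Congruent diagonalization of A (simultaneous row and column reduction) yields pivots -6, -7/3, -2/7.
Counting signs: 3 negative.
The rank is the number of nonzero pivots: 3.

3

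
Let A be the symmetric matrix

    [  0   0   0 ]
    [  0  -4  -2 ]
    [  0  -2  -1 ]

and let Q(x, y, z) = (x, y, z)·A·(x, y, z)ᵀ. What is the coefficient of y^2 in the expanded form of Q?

The coefficient of y^2 is the diagonal entry A[2,2] = -4.

-4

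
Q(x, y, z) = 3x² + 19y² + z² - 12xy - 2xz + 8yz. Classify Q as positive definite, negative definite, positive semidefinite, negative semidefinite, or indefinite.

positive definite

The symmetric matrix of Q is A = [[3, -6, -1], [-6, 19, 4], [-1, 4, 1]].
Leading principal minors: Δ_1 = 3, Δ_2 = 21, Δ_3 = 2.
All leading principal minors are positive, so by Sylvester's criterion Q is positive definite.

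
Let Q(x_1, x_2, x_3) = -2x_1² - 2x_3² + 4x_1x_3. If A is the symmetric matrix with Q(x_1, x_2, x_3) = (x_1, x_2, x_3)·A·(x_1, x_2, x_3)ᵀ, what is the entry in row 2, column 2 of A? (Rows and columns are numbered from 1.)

0

The coefficient of x_2² in Q is 0, and that is exactly A[2,2].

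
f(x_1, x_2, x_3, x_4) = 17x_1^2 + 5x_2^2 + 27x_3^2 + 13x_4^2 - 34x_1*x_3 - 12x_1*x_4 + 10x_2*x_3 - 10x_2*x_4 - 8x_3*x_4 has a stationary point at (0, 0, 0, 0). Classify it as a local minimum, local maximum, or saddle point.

The Hessian at the origin is H = [[34, 0, -34, -12], [0, 10, 10, -10], [-34, 10, 54, -8], [-12, -10, -8, 26]].
An LDLᵀ factorisation of H has diagonal entries 34, 10, 10, 30/17.
Counting signs: 4 positive.
H is positive definite, so the origin is a strict local minimum.

local minimum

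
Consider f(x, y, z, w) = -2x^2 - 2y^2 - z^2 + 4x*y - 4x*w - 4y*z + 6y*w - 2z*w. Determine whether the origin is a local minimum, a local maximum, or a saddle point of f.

The Hessian at the origin is H = [[-4, 4, 0, -4], [4, -4, -4, 6], [0, -4, -2, -2], [-4, 6, -2, 0]].
H is indefinite, so the origin is a saddle point.

saddle point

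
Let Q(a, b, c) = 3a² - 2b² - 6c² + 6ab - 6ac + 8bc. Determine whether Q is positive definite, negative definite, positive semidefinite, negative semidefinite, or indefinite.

indefinite

The symmetric matrix is A = [[3, 3, -3], [3, -2, 4], [-3, 4, -6]].
Row-reducing A symmetrically gives the diagonal entries 3, -5, 4/5.
Counting signs: 2 positive, 1 negative.
Hence Q is indefinite.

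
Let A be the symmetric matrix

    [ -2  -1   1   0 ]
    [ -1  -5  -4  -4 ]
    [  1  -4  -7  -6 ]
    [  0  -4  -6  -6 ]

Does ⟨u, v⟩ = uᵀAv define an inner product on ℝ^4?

Symmetric row and column elimination reduces A to a congruent diagonal form with pivots -2, -9/2, -2, -4/9.
So there are 4 negative pivots.
Hence Q is negative definite.
⟨·,·⟩ is an inner product exactly when A is positive definite.

no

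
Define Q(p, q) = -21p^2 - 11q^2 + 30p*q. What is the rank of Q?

Write A = [[-21, 15], [15, -11]].
Congruent diagonalization of A (simultaneous row and column reduction) yields pivots -21, -2/7.
Counting signs: 2 negative.
The rank is the number of nonzero pivots: 2.

2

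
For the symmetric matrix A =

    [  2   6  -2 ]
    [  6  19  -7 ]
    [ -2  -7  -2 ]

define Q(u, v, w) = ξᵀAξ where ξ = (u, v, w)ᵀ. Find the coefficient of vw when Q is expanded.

-14

The coefficient of vw is A[2,3] + A[3,2] = 2·(-7) = -14.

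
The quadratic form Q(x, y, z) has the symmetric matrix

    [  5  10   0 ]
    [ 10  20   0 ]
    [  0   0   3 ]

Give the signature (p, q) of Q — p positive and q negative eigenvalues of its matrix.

Row-reducing A symmetrically gives the diagonal entries 5, 0, 3.
That gives 2 positive, 1 zero pivots.

(2, 0)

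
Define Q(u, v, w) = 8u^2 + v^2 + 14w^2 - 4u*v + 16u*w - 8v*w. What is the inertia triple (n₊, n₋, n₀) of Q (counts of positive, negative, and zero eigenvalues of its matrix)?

(2, 1, 0)

Write A = [[8, -2, 8], [-2, 1, -4], [8, -4, 14]].
Symmetric row and column elimination reduces A to a congruent diagonal form with pivots 8, 1/2, -2.
Counting signs: 2 positive, 1 negative.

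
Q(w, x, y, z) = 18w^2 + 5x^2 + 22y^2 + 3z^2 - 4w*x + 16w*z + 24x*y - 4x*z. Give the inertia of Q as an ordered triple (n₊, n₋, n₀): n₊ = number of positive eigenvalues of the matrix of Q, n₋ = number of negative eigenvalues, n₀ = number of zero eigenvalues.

The symmetric matrix is A = [[18, -2, 0, 8], [-2, 5, 12, -2], [0, 12, 22, 0], [8, -2, 0, 3]].
Symmetric row and column elimination reduces A to a congruent diagonal form with pivots 18, 43/9, -350/43, 1/7.
That gives 3 positive, 1 negative pivots.

(3, 1, 0)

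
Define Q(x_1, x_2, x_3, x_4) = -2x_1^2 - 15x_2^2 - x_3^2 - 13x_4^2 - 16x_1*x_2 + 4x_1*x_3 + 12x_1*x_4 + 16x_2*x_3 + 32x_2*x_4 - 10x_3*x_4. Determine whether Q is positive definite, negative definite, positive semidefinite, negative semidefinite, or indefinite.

Write A = [[-2, -8, 2, 6], [-8, -15, 8, 16], [2, 8, -1, -5], [6, 16, -5, -13]].
An LDLᵀ factorisation of A has diagonal entries -2, 17, 1, 4/17.
Counting signs: 3 positive, 1 negative.
Hence Q is indefinite.

indefinite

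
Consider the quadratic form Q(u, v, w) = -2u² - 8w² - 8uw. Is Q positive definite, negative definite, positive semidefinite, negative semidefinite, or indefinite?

The associated matrix is A = [[-2, 0, -4], [0, 0, 0], [-4, 0, -8]].
Row-reducing A symmetrically gives the diagonal entries -2, 0, 0.
So there are 1 negative, 2 zero pivots.
Hence Q is negative semidefinite.

negative semidefinite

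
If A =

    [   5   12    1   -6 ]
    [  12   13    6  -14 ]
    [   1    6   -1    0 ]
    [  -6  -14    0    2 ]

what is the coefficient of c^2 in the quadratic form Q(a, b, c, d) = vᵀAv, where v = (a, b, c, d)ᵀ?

The coefficient of c^2 is the diagonal entry A[3,3] = -1.

-1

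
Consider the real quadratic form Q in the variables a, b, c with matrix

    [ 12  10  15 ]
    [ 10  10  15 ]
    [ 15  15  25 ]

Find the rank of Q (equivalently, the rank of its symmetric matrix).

Row-reducing A symmetrically gives the diagonal entries 12, 5/3, 5/2.
That gives 3 positive pivots.
The rank is the number of nonzero pivots: 3.

3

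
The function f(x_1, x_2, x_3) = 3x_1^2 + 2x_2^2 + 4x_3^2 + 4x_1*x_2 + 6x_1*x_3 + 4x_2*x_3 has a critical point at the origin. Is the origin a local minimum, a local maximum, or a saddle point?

local minimum

The Hessian at the origin is H = [[6, 4, 6], [4, 4, 4], [6, 4, 8]].
Applying the same elementary operations to the rows and columns of H produces a congruent diagonal matrix with entries 6, 4/3, 2.
That gives 3 positive pivots.
H is positive definite, so the origin is a strict local minimum.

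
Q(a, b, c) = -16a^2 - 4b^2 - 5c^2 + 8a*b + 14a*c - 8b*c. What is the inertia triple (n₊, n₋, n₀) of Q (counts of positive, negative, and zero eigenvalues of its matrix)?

The symmetric matrix is A = [[-16, 4, 7], [4, -4, -4], [7, -4, -5]].
Applying the same elementary operations to the rows and columns of A produces a congruent diagonal matrix with entries -16, -3, -1/4.
Counting signs: 3 negative.

(0, 3, 0)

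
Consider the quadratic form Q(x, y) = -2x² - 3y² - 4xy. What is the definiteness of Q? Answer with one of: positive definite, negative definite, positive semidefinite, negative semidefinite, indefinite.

negative definite

The symmetric matrix of Q is [[-2, -2], [-2, -3]].
For the 2×2 matrix [[-2, -2], [-2, -3]]: det = -2·-3 − (-2)² = 2, trace = -5.
det > 0 so both eigenvalues share the sign of the trace; trace = -5 < 0 ⇒ both negative.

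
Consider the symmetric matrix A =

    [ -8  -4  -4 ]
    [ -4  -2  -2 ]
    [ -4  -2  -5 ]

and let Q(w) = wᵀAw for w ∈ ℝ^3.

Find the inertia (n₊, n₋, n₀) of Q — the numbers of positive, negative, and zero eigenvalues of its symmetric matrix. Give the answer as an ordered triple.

(0, 2, 1)

Applying the same elementary operations to the rows and columns of A produces a congruent diagonal matrix with entries -8, 0, -3.
That gives 2 negative, 1 zero pivots.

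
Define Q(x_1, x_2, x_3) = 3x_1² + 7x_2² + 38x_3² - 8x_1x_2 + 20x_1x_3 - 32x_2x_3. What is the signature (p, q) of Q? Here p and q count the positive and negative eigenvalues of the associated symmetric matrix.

(3, 0)

Write A = [[3, -4, 10], [-4, 7, -16], [10, -16, 38]].
An LDLᵀ factorisation of A has diagonal entries 3, 5/3, 2/5.
That gives 3 positive pivots.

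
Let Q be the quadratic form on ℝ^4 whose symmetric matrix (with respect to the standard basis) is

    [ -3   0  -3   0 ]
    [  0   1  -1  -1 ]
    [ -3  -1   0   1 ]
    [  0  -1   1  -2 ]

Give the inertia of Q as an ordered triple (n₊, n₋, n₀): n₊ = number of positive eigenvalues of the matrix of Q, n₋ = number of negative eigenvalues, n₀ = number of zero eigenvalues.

Applying the same elementary operations to the rows and columns of A produces a congruent diagonal matrix with entries -3, 1, 2, -3.
That gives 2 positive, 2 negative pivots.

(2, 2, 0)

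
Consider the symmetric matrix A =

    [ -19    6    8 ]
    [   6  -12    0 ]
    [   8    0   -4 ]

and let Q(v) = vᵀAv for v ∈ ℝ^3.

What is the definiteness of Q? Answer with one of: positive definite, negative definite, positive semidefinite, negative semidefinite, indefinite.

negative semidefinite

Symmetric row and column elimination reduces A to a congruent diagonal form with pivots -19, -192/19, 0.
That gives 2 negative, 1 zero pivots.
Hence Q is negative semidefinite.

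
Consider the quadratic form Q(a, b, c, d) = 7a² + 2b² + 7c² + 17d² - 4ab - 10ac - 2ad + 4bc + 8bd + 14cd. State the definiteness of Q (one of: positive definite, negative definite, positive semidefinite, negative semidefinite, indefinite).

Write A = [[7, -2, -5, -1], [-2, 2, 2, 4], [-5, 2, 7, 7], [-1, 4, 7, 17]].
Row-reducing A symmetrically gives the diagonal entries 7, 10/7, 16/5, 0.
That gives 3 positive, 1 zero pivots.
Hence Q is positive semidefinite.

positive semidefinite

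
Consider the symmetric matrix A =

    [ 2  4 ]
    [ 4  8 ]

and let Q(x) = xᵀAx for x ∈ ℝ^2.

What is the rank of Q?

Congruent diagonalization of A (simultaneous row and column reduction) yields pivots 2, 0.
That gives 1 positive, 1 zero pivots.
The rank is the number of nonzero pivots: 1.

1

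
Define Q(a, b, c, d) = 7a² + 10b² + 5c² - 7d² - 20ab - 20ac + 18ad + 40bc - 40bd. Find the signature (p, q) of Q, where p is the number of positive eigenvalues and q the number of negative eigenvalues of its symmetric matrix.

(1, 2)

The symmetric matrix is A = [[7, -10, -10, 9], [-10, 10, 20, -20], [-10, 20, 5, 0], [9, -20, 0, -7]].
Applying the same elementary operations to the rows and columns of A produces a congruent diagonal matrix with entries 7, -30/7, -5/3, 0.
Counting signs: 1 positive, 2 negative, 1 zero.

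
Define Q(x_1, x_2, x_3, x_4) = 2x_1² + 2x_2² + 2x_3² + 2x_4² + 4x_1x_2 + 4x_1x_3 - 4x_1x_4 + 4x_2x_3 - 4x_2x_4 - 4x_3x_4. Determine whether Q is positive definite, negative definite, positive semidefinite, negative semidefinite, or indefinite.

Write A = [[2, 2, 2, -2], [2, 2, 2, -2], [2, 2, 2, -2], [-2, -2, -2, 2]].
Applying the same elementary operations to the rows and columns of A produces a congruent diagonal matrix with entries 2, 0, 0, 0.
Counting signs: 1 positive, 3 zero.
Hence Q is positive semidefinite.

positive semidefinite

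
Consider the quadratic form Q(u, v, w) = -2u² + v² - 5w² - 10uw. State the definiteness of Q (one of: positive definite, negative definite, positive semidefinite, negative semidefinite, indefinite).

Write A = [[-2, 0, -5], [0, 1, 0], [-5, 0, -5]].
Applying the same elementary operations to the rows and columns of A produces a congruent diagonal matrix with entries -2, 1, 15/2.
That gives 2 positive, 1 negative pivots.
Hence Q is indefinite.

indefinite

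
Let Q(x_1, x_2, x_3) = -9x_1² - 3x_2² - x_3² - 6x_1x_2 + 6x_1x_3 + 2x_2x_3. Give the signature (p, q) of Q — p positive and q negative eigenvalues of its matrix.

The symmetric matrix is A = [[-9, -3, 3], [-3, -3, 1], [3, 1, -1]].
Row-reducing A symmetrically gives the diagonal entries -9, -2, 0.
So there are 2 negative, 1 zero pivots.

(0, 2)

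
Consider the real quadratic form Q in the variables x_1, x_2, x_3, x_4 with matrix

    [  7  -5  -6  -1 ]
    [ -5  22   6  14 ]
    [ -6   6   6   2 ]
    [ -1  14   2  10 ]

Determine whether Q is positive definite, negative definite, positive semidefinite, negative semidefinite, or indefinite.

Leading principal minors: Δ_1 = 7, Δ_2 = 129, Δ_3 = 90, Δ_4 = 24.
All leading principal minors are positive, so by Sylvester's criterion Q is positive definite.

positive definite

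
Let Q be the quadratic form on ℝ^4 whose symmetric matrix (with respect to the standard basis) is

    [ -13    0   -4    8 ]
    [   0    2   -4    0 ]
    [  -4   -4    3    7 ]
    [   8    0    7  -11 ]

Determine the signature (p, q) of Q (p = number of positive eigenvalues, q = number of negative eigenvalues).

Applying the same elementary operations to the rows and columns of A produces a congruent diagonal matrix with entries -13, 2, -49/13, -30/49.
Counting signs: 1 positive, 3 negative.

(1, 3)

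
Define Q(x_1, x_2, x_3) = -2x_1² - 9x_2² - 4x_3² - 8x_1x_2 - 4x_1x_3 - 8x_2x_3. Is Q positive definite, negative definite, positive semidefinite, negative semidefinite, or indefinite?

The symmetric matrix of Q is A = [[-2, -4, -2], [-4, -9, -4], [-2, -4, -4]].
Leading principal minors: Δ_1 = -2, Δ_2 = 2, Δ_3 = -4.
The signs alternate starting with Δ_1 < 0, so by Sylvester's criterion Q is negative definite.

negative definite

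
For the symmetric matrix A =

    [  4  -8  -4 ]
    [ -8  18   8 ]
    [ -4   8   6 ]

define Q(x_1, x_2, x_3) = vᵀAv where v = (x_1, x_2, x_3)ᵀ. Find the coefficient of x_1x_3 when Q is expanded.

-8

The coefficient of x_1x_3 is A[1,3] + A[3,1] = 2·(-4) = -8.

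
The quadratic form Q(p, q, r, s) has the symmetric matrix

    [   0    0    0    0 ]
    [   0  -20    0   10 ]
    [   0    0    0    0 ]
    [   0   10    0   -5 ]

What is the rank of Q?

1

Row-reducing A symmetrically gives the diagonal entries 0, -20, 0, 0.
That gives 1 negative, 3 zero pivots.
The rank is the number of nonzero pivots: 1.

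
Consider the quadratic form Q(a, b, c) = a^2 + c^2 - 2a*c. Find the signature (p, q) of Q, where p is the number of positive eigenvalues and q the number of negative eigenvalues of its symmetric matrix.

The symmetric matrix is A = [[1, 0, -1], [0, 0, 0], [-1, 0, 1]].
Applying the same elementary operations to the rows and columns of A produces a congruent diagonal matrix with entries 1, 0, 0.
So there are 1 positive, 2 zero pivots.

(1, 0)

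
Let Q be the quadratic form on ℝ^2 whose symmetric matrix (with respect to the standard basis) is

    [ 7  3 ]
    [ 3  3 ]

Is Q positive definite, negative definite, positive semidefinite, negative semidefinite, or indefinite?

positive definite

Leading principal minors: Δ_1 = 7, Δ_2 = 12.
All leading principal minors are positive, so by Sylvester's criterion Q is positive definite.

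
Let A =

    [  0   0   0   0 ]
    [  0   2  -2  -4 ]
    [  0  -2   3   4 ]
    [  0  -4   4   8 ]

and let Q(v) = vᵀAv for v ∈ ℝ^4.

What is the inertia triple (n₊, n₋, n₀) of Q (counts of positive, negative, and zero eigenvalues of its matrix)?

(2, 0, 2)

Congruent diagonalization of A (simultaneous row and column reduction) yields pivots 0, 2, 1, 0.
That gives 2 positive, 2 zero pivots.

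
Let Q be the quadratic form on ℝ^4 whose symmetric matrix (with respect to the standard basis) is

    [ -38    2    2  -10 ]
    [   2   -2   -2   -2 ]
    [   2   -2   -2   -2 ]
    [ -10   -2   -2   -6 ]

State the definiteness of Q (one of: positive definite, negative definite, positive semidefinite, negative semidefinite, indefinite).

negative semidefinite

Congruent diagonalization of A (simultaneous row and column reduction) yields pivots -38, -36/19, 0, 0.
So there are 2 negative, 2 zero pivots.
Hence Q is negative semidefinite.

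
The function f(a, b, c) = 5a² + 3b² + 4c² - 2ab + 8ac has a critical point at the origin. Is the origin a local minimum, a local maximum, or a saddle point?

local minimum

The Hessian at the origin is H = [[10, -2, 8], [-2, 6, 0], [8, 0, 8]].
An LDLᵀ factorisation of H has diagonal entries 10, 28/5, 8/7.
That gives 3 positive pivots.
H is positive definite, so the origin is a strict local minimum.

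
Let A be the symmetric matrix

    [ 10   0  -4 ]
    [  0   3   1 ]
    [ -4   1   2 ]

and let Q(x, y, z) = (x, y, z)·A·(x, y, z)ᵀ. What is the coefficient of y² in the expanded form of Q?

3

The coefficient of y² is the diagonal entry A[2,2] = 3.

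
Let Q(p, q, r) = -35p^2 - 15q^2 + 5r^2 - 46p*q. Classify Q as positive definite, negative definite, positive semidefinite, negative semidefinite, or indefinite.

The associated matrix is A = [[-35, -23, 0], [-23, -15, 0], [0, 0, 5]].
Row-reducing A symmetrically gives the diagonal entries -35, 4/35, 5.
That gives 2 positive, 1 negative pivots.
Hence Q is indefinite.

indefinite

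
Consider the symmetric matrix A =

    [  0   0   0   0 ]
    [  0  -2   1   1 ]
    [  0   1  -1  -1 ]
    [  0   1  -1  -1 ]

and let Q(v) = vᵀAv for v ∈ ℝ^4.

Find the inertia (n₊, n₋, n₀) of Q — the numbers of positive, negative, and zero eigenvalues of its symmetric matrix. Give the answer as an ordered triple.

Congruent diagonalization of A (simultaneous row and column reduction) yields pivots 0, -2, -1/2, 0.
So there are 2 negative, 2 zero pivots.

(0, 2, 2)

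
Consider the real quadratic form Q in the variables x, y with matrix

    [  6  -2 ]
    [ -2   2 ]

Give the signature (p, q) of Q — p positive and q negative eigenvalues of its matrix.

(2, 0)

Congruent diagonalization of A (simultaneous row and column reduction) yields pivots 6, 4/3.
So there are 2 positive pivots.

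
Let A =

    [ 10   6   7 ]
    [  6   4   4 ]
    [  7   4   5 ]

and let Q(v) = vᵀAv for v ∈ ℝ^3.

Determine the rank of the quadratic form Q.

Symmetric row and column elimination reduces A to a congruent diagonal form with pivots 10, 2/5, 0.
Counting signs: 2 positive, 1 zero.
The rank is the number of nonzero pivots: 2.

2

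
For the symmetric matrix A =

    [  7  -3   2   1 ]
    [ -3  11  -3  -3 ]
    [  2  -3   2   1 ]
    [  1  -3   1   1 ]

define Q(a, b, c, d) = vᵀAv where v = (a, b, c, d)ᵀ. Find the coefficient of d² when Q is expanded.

1

The coefficient of d² is the diagonal entry A[4,4] = 1.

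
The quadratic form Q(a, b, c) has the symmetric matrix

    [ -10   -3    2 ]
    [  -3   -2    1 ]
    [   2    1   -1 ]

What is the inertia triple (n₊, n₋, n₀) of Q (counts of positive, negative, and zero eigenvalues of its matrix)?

Symmetric row and column elimination reduces A to a congruent diagonal form with pivots -10, -11/10, -5/11.
That gives 3 negative pivots.

(0, 3, 0)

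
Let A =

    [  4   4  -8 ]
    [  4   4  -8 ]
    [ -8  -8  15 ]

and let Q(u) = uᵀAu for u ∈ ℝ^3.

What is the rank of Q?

Row-reducing A symmetrically gives the diagonal entries 4, 0, -1.
Counting signs: 1 positive, 1 negative, 1 zero.
The rank is the number of nonzero pivots: 2.

2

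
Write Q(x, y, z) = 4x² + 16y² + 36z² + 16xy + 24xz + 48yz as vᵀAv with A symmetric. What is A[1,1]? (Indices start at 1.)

The coefficient of x² in Q is 4, and that is exactly A[1,1].

4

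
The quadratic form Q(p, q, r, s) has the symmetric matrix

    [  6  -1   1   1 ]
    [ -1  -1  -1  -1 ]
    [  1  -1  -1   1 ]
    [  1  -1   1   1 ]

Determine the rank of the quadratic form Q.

Congruent diagonalization of A (simultaneous row and column reduction) yields pivots 6, -7/6, -4/7, 5.
So there are 2 positive, 2 negative pivots.
The rank is the number of nonzero pivots: 4.

4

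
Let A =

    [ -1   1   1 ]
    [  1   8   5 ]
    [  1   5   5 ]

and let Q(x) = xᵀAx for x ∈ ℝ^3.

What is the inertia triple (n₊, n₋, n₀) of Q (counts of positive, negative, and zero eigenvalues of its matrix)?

Row-reducing A symmetrically gives the diagonal entries -1, 9, 2.
That gives 2 positive, 1 negative pivots.

(2, 1, 0)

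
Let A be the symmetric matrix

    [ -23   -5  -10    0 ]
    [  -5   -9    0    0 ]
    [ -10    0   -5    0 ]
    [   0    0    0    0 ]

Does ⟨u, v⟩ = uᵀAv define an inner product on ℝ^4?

Row-reducing A symmetrically gives the diagonal entries -23, -182/23, -5/91, 0.
Counting signs: 3 negative, 1 zero.
Hence Q is negative semidefinite.
⟨·,·⟩ is an inner product exactly when A is positive definite.

no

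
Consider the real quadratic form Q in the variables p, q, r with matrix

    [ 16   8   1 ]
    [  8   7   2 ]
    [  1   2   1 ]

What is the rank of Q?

Symmetric row and column elimination reduces A to a congruent diagonal form with pivots 16, 3, 3/16.
That gives 3 positive pivots.
The rank is the number of nonzero pivots: 3.

3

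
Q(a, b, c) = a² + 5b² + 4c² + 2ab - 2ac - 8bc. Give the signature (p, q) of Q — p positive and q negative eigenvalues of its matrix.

(3, 0)

The symmetric matrix is A = [[1, 1, -1], [1, 5, -4], [-1, -4, 4]].
Symmetric row and column elimination reduces A to a congruent diagonal form with pivots 1, 4, 3/4.
That gives 3 positive pivots.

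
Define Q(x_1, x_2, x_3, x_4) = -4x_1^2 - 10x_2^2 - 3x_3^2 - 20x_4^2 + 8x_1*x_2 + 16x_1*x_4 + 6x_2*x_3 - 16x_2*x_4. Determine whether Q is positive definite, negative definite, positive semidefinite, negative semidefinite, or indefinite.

negative definite

Write A = [[-4, 4, 0, 8], [4, -10, 3, -8], [0, 3, -3, 0], [8, -8, 0, -20]].
An LDLᵀ factorisation of A has diagonal entries -4, -6, -3/2, -4.
So there are 4 negative pivots.
Hence Q is negative definite.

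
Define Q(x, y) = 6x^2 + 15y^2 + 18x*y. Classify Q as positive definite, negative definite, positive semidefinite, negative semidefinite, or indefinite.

The symmetric matrix of Q is [[6, 9], [9, 15]].
For the 2×2 matrix [[6, 9], [9, 15]]: det = 6·15 − (9)² = 9, trace = 21.
det > 0 so both eigenvalues share the sign of the trace; trace = 21 > 0 ⇒ both positive.

positive definite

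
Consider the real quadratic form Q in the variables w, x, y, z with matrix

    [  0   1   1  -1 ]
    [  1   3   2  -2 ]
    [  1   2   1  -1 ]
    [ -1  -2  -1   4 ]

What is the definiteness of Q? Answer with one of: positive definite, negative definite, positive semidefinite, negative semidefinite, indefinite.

indefinite

A is congruent to a diagonal matrix with 2 positive, 1 negative and 1 zero entries, so Q is indefinite.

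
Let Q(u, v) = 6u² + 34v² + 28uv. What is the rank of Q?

The symmetric matrix is A = [[6, 14], [14, 34]].
An LDLᵀ factorisation of A has diagonal entries 6, 4/3.
That gives 2 positive pivots.
The rank is the number of nonzero pivots: 2.

2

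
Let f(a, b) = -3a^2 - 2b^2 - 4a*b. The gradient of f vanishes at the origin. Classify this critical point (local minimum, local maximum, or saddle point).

The Hessian at the origin is H = [[-6, -4], [-4, -4]].
det H = -6·-4 − (-4)² = 8 > 0 and H[1,1] = -6 < 0, so H is negative definite.
Therefore the origin is a local maximum.

local maximum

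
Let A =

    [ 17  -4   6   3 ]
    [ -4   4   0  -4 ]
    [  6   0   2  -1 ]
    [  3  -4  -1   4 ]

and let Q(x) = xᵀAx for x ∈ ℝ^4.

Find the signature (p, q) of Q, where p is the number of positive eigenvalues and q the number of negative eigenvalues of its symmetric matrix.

(3, 1)

Applying the same elementary operations to the rows and columns of A produces a congruent diagonal matrix with entries 17, 52/17, -10/13, 3/10.
So there are 3 positive, 1 negative pivots.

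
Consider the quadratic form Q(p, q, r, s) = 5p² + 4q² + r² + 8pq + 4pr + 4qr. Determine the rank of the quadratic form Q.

The symmetric matrix is A = [[5, 4, 2, 0], [4, 4, 2, 0], [2, 2, 1, 0], [0, 0, 0, 0]].
Applying the same elementary operations to the rows and columns of A produces a congruent diagonal matrix with entries 5, 4/5, 0, 0.
So there are 2 positive, 2 zero pivots.
The rank is the number of nonzero pivots: 2.

2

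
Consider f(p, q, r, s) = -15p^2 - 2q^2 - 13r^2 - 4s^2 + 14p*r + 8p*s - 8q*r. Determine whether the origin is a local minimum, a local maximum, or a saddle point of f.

local maximum

The Hessian at the origin is H = [[-30, 0, 14, 8], [0, -4, -8, 0], [14, -8, -26, 0], [8, 0, 0, -8]].
An LDLᵀ factorisation of H has diagonal entries -30, -4, -52/15, -24/13.
Counting signs: 4 negative.
H is negative definite, so the origin is a strict local maximum.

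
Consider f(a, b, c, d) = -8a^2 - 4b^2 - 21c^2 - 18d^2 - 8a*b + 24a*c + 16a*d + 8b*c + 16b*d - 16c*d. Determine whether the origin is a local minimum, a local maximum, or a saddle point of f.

The Hessian at the origin is H = [[-16, -8, 24, 16], [-8, -8, 8, 16], [24, 8, -42, -16], [16, 16, -16, -36]].
An LDLᵀ factorisation of H has diagonal entries -16, -4, -2, -4.
Counting signs: 4 negative.
H is negative definite, so the origin is a strict local maximum.

local maximum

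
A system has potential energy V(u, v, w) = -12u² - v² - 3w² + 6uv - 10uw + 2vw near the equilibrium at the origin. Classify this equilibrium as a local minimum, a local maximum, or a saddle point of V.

The Hessian at the origin is H = [[-24, 6, -10], [6, -2, 2], [-10, 2, -6]].
Applying the same elementary operations to the rows and columns of H produces a congruent diagonal matrix with entries -24, -1/2, -4/3.
So there are 3 negative pivots.
H is negative definite, so the origin is a strict local maximum.

local maximum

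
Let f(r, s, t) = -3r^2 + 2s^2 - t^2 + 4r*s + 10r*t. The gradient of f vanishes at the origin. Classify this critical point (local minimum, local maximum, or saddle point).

The Hessian at the origin is H = [[-6, 4, 10], [4, 4, 0], [10, 0, -2]].
Symmetric row and column elimination reduces H to a congruent diagonal form with pivots -6, 20/3, 8.
That gives 2 positive, 1 negative pivots.
H is indefinite, so the origin is a saddle point.

saddle point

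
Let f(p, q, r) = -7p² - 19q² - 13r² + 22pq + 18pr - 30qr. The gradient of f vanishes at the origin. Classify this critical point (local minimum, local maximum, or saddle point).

local maximum

The Hessian at the origin is H = [[-14, 22, 18], [22, -38, -30], [18, -30, -26]].
Row-reducing H symmetrically gives the diagonal entries -14, -24/7, -2.
That gives 3 negative pivots.
H is negative definite, so the origin is a strict local maximum.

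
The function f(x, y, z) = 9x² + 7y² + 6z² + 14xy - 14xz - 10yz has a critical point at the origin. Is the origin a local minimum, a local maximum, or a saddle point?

local minimum

The Hessian at the origin is H = [[18, 14, -14], [14, 14, -10], [-14, -10, 12]].
Symmetric row and column elimination reduces H to a congruent diagonal form with pivots 18, 28/9, 6/7.
Counting signs: 3 positive.
H is positive definite, so the origin is a strict local minimum.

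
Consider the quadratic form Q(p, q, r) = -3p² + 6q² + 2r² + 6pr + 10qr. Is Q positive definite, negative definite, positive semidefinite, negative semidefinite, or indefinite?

The symmetric matrix is A = [[-3, 0, 3], [0, 6, 5], [3, 5, 2]].
Applying the same elementary operations to the rows and columns of A produces a congruent diagonal matrix with entries -3, 6, 5/6.
So there are 2 positive, 1 negative pivots.
Hence Q is indefinite.

indefinite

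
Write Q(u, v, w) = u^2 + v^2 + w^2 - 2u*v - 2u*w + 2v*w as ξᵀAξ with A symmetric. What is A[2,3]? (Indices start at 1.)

1

The coefficient of v·w in Q is 2. For a symmetric A this equals A[2,3] + A[3,2] = 2·A[2,3].
So A[2,3] = 2/2 = 1.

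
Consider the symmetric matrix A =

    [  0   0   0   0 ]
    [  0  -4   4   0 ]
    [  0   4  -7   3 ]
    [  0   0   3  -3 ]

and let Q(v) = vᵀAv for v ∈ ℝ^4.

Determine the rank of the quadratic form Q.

Applying the same elementary operations to the rows and columns of A produces a congruent diagonal matrix with entries 0, -4, -3, 0.
So there are 2 negative, 2 zero pivots.
The rank is the number of nonzero pivots: 2.

2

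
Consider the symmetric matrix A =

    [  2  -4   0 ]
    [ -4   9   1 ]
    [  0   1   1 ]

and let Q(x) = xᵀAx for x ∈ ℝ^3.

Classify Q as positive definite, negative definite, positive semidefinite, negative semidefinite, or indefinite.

Congruent diagonalization of A (simultaneous row and column reduction) yields pivots 2, 1, 0.
So there are 2 positive, 1 zero pivots.
Hence Q is positive semidefinite.

positive semidefinite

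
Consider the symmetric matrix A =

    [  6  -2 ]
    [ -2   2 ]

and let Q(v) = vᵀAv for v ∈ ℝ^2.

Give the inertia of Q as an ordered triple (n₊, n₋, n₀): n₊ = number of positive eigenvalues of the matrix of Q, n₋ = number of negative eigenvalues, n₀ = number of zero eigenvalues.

Symmetric row and column elimination reduces A to a congruent diagonal form with pivots 6, 4/3.
So there are 2 positive pivots.

(2, 0, 0)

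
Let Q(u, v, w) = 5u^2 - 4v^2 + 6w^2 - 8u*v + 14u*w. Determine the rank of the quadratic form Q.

3

The associated matrix is A = [[5, -4, 7], [-4, -4, 0], [7, 0, 6]].
An LDLᵀ factorisation of A has diagonal entries 5, -36/5, 5/9.
That gives 2 positive, 1 negative pivots.
The rank is the number of nonzero pivots: 3.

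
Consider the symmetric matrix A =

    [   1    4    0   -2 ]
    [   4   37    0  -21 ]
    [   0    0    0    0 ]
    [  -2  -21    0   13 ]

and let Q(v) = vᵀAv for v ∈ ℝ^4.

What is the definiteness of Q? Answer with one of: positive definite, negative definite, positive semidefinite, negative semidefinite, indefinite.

Congruent diagonalization of A (simultaneous row and column reduction) yields pivots 1, 21, 0, 20/21.
So there are 3 positive, 1 zero pivots.
Hence Q is positive semidefinite.

positive semidefinite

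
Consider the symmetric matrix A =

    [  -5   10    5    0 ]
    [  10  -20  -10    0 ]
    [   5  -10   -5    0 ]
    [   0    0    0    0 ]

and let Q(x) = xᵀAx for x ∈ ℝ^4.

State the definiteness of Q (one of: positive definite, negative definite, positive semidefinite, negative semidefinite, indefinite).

negative semidefinite

Applying the same elementary operations to the rows and columns of A produces a congruent diagonal matrix with entries -5, 0, 0, 0.
So there are 1 negative, 3 zero pivots.
Hence Q is negative semidefinite.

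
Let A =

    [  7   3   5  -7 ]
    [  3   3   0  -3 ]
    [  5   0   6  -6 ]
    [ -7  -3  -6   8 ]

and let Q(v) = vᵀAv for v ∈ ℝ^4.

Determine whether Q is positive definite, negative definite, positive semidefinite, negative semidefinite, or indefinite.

Row-reducing A symmetrically gives the diagonal entries 7, 12/7, -1/4, 5.
So there are 3 positive, 1 negative pivots.
Hence Q is indefinite.

indefinite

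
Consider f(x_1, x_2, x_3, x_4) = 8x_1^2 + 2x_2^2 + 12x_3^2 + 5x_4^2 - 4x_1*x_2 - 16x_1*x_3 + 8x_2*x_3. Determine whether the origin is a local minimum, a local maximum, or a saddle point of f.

The Hessian at the origin is H = [[16, -4, -16, 0], [-4, 4, 8, 0], [-16, 8, 24, 0], [0, 0, 0, 10]].
Symmetric row and column elimination reduces H to a congruent diagonal form with pivots 16, 3, 8/3, 10.
Counting signs: 4 positive.
H is positive definite, so the origin is a strict local minimum.

local minimum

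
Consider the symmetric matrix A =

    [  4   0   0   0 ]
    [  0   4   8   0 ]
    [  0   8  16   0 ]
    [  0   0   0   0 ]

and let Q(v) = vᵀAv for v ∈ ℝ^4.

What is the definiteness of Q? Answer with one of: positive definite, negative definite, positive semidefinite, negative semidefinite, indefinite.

positive semidefinite

Congruent diagonalization of A (simultaneous row and column reduction) yields pivots 4, 4, 0, 0.
Counting signs: 2 positive, 2 zero.
Hence Q is positive semidefinite.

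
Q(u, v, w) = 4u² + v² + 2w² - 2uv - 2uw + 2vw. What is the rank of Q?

The associated matrix is A = [[4, -1, -1], [-1, 1, 1], [-1, 1, 2]].
Row-reducing A symmetrically gives the diagonal entries 4, 3/4, 1.
That gives 3 positive pivots.
The rank is the number of nonzero pivots: 3.

3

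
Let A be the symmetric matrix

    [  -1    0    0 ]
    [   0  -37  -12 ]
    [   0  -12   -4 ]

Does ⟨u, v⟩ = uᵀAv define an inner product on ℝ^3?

Applying the same elementary operations to the rows and columns of A produces a congruent diagonal matrix with entries -1, -37, -4/37.
So there are 3 negative pivots.
Hence Q is negative definite.
⟨·,·⟩ is an inner product exactly when A is positive definite.

no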